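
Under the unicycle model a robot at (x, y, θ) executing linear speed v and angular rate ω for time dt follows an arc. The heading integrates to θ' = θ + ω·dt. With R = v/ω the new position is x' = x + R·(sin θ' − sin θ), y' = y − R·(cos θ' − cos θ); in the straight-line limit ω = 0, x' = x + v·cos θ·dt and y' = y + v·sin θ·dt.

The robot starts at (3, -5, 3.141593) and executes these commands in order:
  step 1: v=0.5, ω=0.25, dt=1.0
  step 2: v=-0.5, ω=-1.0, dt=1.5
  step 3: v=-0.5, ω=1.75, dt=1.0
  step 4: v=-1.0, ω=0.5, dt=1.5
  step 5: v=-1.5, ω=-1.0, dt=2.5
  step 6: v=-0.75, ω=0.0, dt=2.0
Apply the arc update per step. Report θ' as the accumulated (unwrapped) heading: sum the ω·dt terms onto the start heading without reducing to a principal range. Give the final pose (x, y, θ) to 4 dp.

step 1: θ'=3.3916 (R=2.0000) → pose (2.5052, -5.0622, 3.3916)
step 2: θ'=1.8916 (R=0.5000) → pose (3.1034, -5.3890, 1.8916)
step 3: θ'=3.6416 (R=-0.2857) → pose (3.5115, -5.5496, 3.6416)
step 4: θ'=4.3916 (R=-2.0000) → pose (4.4506, -4.4251, 4.3916)
step 5: θ'=1.8916 (R=1.5000) → pose (7.2976, -4.4251, 1.8916)
step 6: θ'=1.8916 (straight) → pose (7.7706, -5.8486, 1.8916)

(7.7706, -5.8486, 1.8916)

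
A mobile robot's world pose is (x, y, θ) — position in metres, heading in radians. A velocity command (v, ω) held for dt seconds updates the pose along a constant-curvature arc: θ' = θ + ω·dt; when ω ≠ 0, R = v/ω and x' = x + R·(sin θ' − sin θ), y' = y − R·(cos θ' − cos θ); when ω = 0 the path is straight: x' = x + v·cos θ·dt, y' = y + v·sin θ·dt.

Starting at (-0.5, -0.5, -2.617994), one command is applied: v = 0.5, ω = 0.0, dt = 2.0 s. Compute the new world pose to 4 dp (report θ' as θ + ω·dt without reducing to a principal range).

(-1.3660, -1.0000, -2.6180)

θ' = -2.6180 + 0.0·2.0 = -2.6180
ω = 0 → straight: x' = -0.5 + 0.5·cos(-2.6180)·2.0 = -1.3660
y' = -0.5 + 0.5·sin(-2.6180)·2.0 = -1.0000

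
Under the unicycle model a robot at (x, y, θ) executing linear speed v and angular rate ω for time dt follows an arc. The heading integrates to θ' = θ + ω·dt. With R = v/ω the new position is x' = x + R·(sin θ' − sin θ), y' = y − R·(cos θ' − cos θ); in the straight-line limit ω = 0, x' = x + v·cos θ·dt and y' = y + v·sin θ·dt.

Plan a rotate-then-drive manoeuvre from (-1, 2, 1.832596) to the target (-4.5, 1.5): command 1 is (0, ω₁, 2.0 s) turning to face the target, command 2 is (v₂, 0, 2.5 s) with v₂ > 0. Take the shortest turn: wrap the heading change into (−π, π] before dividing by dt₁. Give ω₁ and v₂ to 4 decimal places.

ω₁ = 0.7254, v₂ = 1.4142

heading to target = atan2(1.5−2, -4.5−-1) = -2.9997
Δθ = wrap(-2.9997 − 1.8326) = 1.4509; ω₁ = Δθ/dt₁ = 0.7254
distance = √((-4.5−-1)² + (1.5−2)²) = 3.5355; v₂ = distance/dt₂ = 1.4142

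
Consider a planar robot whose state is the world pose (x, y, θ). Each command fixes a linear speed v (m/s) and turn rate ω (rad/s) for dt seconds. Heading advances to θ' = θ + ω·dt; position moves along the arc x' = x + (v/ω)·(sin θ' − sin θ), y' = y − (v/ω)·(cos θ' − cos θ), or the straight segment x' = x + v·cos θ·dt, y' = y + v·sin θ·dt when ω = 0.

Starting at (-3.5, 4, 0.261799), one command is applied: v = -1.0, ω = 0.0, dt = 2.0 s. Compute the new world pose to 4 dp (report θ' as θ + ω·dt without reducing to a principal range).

(-5.4319, 3.4824, 0.2618)

θ' = 0.2618 + 0.0·2.0 = 0.2618
ω = 0 → straight: x' = -3.5 + -1.0·cos(0.2618)·2.0 = -5.4319
y' = 4 + -1.0·sin(0.2618)·2.0 = 3.4824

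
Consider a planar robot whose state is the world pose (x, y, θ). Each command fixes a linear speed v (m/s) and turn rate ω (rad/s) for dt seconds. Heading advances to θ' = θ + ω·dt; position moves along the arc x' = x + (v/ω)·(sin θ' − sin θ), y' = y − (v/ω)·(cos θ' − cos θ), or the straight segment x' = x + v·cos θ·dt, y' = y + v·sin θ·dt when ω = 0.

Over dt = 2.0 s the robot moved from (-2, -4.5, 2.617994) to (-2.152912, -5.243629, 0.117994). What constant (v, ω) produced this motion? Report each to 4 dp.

Δθ = 0.117994 − 2.617994 = -2.500000
ω = Δθ/dt = -2.500000/2.0 = -1.2500
R = −Δy/(cos θ' − cos θ) = 0.4000
v = R·ω = 0.4000·-1.2500 = -0.5000

v = -0.5000, ω = -1.2500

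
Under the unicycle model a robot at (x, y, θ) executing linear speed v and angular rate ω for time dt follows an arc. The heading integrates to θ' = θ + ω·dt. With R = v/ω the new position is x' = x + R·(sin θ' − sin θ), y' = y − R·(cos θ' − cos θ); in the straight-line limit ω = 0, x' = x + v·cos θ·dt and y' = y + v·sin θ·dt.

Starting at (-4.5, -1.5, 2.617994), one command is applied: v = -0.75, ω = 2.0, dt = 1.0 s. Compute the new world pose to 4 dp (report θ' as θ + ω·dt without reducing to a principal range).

(-3.9392, -1.2106, 4.6180)

θ' = 2.6180 + 2.0·1.0 = 4.6180
R = v/ω = -0.75/2.0 = -0.3750
x' = -4.5 + -0.3750·(sin 4.6180 − sin 2.6180) = -3.9392
y' = -1.5 − -0.3750·(cos 4.6180 − cos 2.6180) = -1.2106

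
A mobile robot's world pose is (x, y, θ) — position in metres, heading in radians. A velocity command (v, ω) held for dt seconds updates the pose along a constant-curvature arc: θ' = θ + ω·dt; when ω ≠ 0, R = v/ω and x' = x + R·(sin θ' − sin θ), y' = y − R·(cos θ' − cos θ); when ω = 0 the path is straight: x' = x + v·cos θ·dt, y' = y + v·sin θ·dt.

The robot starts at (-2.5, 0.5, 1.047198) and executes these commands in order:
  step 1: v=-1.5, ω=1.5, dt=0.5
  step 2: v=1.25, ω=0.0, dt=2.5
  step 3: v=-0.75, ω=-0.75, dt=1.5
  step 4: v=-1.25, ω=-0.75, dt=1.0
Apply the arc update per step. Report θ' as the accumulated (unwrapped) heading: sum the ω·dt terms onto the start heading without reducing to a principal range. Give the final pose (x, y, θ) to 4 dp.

step 1: θ'=1.7972 (R=-1.0000) → pose (-2.6085, -0.2245, 1.7972)
step 2: θ'=1.7972 (straight) → pose (-3.3099, 2.8208, 1.7972)
step 3: θ'=0.6722 (R=1.0000) → pose (-3.6617, 1.8139, 0.6722)
step 4: θ'=-0.0778 (R=1.6667) → pose (-4.8291, 1.4563, -0.0778)

(-4.8291, 1.4563, -0.0778)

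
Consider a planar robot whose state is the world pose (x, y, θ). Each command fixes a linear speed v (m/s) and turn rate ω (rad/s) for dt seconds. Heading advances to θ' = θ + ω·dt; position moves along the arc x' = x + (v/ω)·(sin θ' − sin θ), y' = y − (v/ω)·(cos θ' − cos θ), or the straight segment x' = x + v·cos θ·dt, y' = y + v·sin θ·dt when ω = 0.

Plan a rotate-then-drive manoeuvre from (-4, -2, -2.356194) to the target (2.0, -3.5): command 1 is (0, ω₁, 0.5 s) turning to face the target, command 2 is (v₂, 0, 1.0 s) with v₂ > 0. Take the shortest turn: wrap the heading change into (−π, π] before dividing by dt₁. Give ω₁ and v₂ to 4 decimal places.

ω₁ = 4.2224, v₂ = 6.1847

heading to target = atan2(-3.5−-2, 2−-4) = -0.2450
Δθ = wrap(-0.2450 − -2.3562) = 2.1112; ω₁ = Δθ/dt₁ = 4.2224
distance = √((2−-4)² + (-3.5−-2)²) = 6.1847; v₂ = distance/dt₂ = 6.1847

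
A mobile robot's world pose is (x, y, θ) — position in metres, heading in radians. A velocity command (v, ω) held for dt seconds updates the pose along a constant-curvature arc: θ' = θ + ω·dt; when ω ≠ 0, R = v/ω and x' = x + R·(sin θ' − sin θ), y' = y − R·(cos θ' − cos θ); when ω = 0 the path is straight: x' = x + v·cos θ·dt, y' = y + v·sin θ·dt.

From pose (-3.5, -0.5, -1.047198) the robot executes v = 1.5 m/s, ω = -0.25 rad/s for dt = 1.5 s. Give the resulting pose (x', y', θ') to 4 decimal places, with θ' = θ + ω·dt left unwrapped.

(-2.7623, -2.6117, -1.4222)

θ' = -1.0472 + -0.25·1.5 = -1.4222
R = v/ω = 1.5/-0.25 = -6.0000
x' = -3.5 + -6.0000·(sin -1.4222 − sin -1.0472) = -2.7623
y' = -0.5 − -6.0000·(cos -1.4222 − cos -1.0472) = -2.6117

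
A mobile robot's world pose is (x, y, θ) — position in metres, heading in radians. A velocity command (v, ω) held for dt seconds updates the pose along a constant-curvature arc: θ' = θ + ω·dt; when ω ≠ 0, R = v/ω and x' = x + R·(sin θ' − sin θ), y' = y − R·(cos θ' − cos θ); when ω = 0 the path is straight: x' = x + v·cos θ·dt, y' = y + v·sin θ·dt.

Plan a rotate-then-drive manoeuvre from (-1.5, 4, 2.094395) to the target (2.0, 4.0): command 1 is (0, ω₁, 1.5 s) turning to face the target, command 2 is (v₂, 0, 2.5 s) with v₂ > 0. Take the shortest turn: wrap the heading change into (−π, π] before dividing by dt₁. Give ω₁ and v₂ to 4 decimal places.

ω₁ = -1.3963, v₂ = 1.4000

heading to target = atan2(4−4, 2−-1.5) = 0.0000
Δθ = wrap(0.0000 − 2.0944) = -2.0944; ω₁ = Δθ/dt₁ = -1.3963
distance = √((2−-1.5)² + (4−4)²) = 3.5000; v₂ = distance/dt₂ = 1.4000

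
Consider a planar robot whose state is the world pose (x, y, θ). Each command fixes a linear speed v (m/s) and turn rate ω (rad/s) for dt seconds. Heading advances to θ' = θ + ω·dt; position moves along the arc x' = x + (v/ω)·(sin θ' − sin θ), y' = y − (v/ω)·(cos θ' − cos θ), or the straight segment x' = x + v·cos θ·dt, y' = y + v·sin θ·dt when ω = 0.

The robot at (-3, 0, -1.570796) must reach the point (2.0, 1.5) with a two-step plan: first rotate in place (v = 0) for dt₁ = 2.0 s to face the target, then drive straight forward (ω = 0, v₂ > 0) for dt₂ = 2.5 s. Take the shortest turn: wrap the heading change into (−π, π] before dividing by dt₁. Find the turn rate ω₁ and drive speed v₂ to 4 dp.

ω₁ = 0.9311, v₂ = 2.0881

heading to target = atan2(1.5−0, 2−-3) = 0.2915
Δθ = wrap(0.2915 − -1.5708) = 1.8623; ω₁ = Δθ/dt₁ = 0.9311
distance = √((2−-3)² + (1.5−0)²) = 5.2202; v₂ = distance/dt₂ = 2.0881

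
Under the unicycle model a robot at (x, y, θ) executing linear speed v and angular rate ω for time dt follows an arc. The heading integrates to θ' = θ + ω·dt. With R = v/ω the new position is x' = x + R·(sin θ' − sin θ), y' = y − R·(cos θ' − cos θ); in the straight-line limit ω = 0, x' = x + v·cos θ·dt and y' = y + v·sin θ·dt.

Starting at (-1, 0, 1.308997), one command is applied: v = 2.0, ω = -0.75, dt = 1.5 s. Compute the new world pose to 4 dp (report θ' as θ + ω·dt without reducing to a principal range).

(1.0879, 1.9315, 0.1840)

θ' = 1.3090 + -0.75·1.5 = 0.1840
R = v/ω = 2.0/-0.75 = -2.6667
x' = -1 + -2.6667·(sin 0.1840 − sin 1.3090) = 1.0879
y' = 0 − -2.6667·(cos 0.1840 − cos 1.3090) = 1.9315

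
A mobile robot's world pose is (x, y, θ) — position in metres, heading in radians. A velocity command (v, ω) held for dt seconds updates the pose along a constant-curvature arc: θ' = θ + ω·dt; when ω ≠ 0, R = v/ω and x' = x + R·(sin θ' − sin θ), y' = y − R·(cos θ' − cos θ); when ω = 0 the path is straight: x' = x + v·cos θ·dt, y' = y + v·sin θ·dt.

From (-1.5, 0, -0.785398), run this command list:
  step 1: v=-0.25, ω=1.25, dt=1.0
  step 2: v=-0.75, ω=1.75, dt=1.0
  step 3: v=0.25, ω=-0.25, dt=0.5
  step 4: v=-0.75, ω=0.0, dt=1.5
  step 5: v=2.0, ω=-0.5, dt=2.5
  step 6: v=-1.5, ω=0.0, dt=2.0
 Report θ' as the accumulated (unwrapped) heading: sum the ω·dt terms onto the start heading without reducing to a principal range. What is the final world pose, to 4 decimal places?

step 1: θ'=0.4646 (R=-0.2000) → pose (-1.7310, 0.0374, 0.4646)
step 2: θ'=2.2146 (R=-0.4286) → pose (-1.8818, -0.6030, 2.2146)
step 3: θ'=2.0896 (R=-1.0000) → pose (-1.9504, -0.4986, 2.0896)
step 4: θ'=2.0896 (straight) → pose (-1.3926, -1.4756, 2.0896)
step 5: θ'=0.8396 (R=-4.0000) → pose (-0.8964, 3.1788, 0.8396)
step 6: θ'=0.8396 (straight) → pose (-2.8997, 0.9457, 0.8396)

(-2.8997, 0.9457, 0.8396)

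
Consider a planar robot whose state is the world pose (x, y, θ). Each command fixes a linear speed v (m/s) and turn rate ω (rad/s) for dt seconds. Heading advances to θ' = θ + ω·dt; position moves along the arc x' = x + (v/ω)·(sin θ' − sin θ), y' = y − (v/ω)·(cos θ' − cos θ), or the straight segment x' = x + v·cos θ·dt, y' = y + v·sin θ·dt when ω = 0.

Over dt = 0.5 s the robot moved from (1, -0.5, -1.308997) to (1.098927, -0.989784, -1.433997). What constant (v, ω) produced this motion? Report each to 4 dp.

Δθ = -1.433997 − -1.308997 = -0.125000
ω = Δθ/dt = -0.125000/0.5 = -0.2500
R = −Δy/(cos θ' − cos θ) = -4.0000
v = R·ω = -4.0000·-0.2500 = 1.0000

v = 1.0000, ω = -0.2500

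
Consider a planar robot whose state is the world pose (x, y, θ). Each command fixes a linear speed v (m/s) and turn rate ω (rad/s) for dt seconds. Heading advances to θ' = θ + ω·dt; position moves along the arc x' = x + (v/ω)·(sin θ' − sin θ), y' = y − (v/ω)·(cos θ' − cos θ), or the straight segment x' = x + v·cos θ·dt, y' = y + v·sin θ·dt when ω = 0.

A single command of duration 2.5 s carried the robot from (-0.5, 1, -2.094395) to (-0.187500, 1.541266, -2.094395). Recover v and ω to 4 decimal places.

Δθ = -2.094395 − -2.094395 = 0.000000
ω = Δθ/dt = 0.000000/2.5 = 0.0000
ω = 0 → v = (Δx·cos θ + Δy·sin θ)/dt = -0.2500

v = -0.2500, ω = 0.0000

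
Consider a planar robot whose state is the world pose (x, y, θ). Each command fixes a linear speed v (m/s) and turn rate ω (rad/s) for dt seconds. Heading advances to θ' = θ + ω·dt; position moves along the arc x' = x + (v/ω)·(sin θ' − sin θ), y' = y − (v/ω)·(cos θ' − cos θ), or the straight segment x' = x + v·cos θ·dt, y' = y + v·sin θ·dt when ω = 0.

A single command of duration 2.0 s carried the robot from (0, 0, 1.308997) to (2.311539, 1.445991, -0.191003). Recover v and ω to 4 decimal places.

Δθ = -0.191003 − 1.308997 = -1.500000
ω = Δθ/dt = -1.500000/2.0 = -0.7500
R = Δx/(sin θ' − sin θ) = -2.0000
v = R·ω = -2.0000·-0.7500 = 1.5000

v = 1.5000, ω = -0.7500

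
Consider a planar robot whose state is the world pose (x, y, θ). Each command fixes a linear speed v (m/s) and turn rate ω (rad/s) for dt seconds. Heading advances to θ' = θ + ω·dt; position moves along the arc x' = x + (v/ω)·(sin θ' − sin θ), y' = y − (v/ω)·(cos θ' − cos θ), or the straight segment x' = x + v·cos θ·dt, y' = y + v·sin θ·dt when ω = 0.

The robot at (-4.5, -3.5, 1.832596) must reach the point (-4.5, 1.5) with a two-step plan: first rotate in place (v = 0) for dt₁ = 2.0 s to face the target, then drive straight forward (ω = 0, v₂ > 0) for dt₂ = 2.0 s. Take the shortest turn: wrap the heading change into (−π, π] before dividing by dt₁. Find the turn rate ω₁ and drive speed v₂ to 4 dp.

ω₁ = -0.1309, v₂ = 2.5000

heading to target = atan2(1.5−-3.5, -4.5−-4.5) = 1.5708
Δθ = wrap(1.5708 − 1.8326) = -0.2618; ω₁ = Δθ/dt₁ = -0.1309
distance = √((-4.5−-4.5)² + (1.5−-3.5)²) = 5.0000; v₂ = distance/dt₂ = 2.5000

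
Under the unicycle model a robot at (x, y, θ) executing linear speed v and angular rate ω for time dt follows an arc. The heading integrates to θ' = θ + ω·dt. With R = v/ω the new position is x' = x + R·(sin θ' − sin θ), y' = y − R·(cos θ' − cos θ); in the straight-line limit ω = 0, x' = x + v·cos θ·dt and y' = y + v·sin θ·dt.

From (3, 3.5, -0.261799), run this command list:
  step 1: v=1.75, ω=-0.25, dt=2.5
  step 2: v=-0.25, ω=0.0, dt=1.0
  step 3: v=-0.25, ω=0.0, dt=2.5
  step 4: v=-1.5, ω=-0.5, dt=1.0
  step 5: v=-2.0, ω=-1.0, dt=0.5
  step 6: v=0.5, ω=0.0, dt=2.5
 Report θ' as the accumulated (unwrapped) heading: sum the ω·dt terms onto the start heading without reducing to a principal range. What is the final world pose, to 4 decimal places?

(5.1133, 2.9861, -1.8868)

step 1: θ'=-0.8868 (R=-7.0000) → pose (6.6136, 1.1618, -0.8868)
step 2: θ'=-0.8868 (straight) → pose (6.4557, 1.3556, -0.8868)
step 3: θ'=-0.8868 (straight) → pose (6.0607, 1.8400, -0.8868)
step 4: θ'=-1.3868 (R=3.0000) → pose (5.4365, 3.1868, -1.3868)
step 5: θ'=-1.8868 (R=2.0000) → pose (5.5018, 4.1742, -1.8868)
step 6: θ'=-1.8868 (straight) → pose (5.1133, 2.9861, -1.8868)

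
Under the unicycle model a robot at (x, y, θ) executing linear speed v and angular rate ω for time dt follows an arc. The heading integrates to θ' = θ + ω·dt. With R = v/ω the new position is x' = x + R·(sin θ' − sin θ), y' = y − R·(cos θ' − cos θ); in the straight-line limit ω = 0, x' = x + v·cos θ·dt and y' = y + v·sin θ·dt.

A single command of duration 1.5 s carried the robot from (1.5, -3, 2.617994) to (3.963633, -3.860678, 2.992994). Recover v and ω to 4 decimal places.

Δθ = 2.992994 − 2.617994 = 0.375000
ω = Δθ/dt = 0.375000/1.5 = 0.2500
R = Δx/(sin θ' − sin θ) = -7.0000
v = R·ω = -7.0000·0.2500 = -1.7500

v = -1.7500, ω = 0.2500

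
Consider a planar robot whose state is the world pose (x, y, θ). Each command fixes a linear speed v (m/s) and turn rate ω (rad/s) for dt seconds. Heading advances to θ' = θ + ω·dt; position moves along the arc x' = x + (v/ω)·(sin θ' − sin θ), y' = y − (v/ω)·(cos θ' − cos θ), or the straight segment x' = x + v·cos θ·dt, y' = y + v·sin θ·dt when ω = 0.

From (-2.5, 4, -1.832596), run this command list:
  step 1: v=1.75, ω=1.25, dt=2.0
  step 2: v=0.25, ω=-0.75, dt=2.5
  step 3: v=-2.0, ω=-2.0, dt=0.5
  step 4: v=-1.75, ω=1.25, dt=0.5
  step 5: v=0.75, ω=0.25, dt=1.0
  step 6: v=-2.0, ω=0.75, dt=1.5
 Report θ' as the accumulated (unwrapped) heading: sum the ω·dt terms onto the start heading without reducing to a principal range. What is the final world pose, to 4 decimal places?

step 1: θ'=0.6674 (R=1.4000) → pose (-0.2812, 2.5380, 0.6674)
step 2: θ'=-1.2076 (R=-0.3333) → pose (0.2367, 2.3947, -1.2076)
step 3: θ'=-2.2076 (R=1.0000) → pose (0.3675, 3.3446, -2.2076)
step 4: θ'=-1.5826 (R=-1.4000) → pose (0.6418, 4.1605, -1.5826)
step 5: θ'=-1.3326 (R=3.0000) → pose (0.7263, 3.4173, -1.3326)
step 6: θ'=-0.2076 (R=-2.6667) → pose (-1.3155, 5.3975, -0.2076)

(-1.3155, 5.3975, -0.2076)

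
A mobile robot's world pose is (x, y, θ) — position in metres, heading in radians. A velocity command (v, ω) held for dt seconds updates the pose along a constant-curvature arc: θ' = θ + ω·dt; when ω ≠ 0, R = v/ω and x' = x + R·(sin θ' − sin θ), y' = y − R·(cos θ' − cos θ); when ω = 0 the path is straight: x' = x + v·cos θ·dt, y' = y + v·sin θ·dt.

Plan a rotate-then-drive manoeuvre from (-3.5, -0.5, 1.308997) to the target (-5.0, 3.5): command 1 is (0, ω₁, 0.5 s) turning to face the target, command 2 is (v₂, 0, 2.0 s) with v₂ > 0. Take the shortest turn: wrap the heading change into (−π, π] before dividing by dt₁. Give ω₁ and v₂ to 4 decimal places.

heading to target = atan2(3.5−-0.5, -5−-3.5) = 1.9296
Δθ = wrap(1.9296 − 1.3090) = 0.6206; ω₁ = Δθ/dt₁ = 1.2411
distance = √((-5−-3.5)² + (3.5−-0.5)²) = 4.2720; v₂ = distance/dt₂ = 2.1360

ω₁ = 1.2411, v₂ = 2.1360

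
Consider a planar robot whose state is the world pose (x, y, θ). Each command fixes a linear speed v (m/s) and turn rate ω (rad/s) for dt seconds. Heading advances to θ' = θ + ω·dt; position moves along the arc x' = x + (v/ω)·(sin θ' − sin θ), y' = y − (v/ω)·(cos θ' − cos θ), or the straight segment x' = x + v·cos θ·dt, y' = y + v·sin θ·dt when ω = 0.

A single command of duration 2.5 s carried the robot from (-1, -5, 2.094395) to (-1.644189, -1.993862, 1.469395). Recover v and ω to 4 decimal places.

v = 1.2500, ω = -0.2500

Δθ = 1.469395 − 2.094395 = -0.625000
ω = Δθ/dt = -0.625000/2.5 = -0.2500
R = −Δy/(cos θ' − cos θ) = -5.0000
v = R·ω = -5.0000·-0.2500 = 1.2500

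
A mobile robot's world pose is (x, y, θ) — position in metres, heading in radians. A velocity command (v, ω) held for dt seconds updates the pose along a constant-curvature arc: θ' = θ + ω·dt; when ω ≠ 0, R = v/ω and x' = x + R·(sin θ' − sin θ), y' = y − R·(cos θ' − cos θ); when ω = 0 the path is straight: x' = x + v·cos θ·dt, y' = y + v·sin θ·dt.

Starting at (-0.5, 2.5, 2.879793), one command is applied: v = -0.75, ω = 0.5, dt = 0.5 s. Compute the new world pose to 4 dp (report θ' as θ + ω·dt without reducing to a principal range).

θ' = 2.8798 + 0.5·0.5 = 3.1298
R = v/ω = -0.75/0.5 = -1.5000
x' = -0.5 + -1.5000·(sin 3.1298 − sin 2.8798) = -0.1295
y' = 2.5 − -1.5000·(cos 3.1298 − cos 2.8798) = 2.4490

(-0.1295, 2.4490, 3.1298)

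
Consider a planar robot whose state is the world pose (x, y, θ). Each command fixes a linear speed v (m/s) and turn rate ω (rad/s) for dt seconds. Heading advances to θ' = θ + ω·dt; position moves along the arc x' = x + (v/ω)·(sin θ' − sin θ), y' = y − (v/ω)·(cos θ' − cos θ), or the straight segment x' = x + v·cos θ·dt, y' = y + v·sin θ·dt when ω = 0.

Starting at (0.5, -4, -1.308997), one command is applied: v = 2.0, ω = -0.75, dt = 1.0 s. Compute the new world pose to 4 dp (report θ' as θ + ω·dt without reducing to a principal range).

(0.2793, -5.9410, -2.0590)

θ' = -1.3090 + -0.75·1.0 = -2.0590
R = v/ω = 2.0/-0.75 = -2.6667
x' = 0.5 + -2.6667·(sin -2.0590 − sin -1.3090) = 0.2793
y' = -4 − -2.6667·(cos -2.0590 − cos -1.3090) = -5.9410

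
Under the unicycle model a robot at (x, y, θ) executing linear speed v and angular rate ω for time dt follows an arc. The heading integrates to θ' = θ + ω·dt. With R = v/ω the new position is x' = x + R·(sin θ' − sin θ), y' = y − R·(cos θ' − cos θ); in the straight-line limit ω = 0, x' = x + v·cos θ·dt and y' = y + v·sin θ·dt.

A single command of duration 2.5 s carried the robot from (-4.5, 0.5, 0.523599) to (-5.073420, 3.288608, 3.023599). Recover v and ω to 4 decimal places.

v = 1.5000, ω = 1.0000

Δθ = 3.023599 − 0.523599 = 2.500000
ω = Δθ/dt = 2.500000/2.5 = 1.0000
R = −Δy/(cos θ' − cos θ) = 1.5000
v = R·ω = 1.5000·1.0000 = 1.5000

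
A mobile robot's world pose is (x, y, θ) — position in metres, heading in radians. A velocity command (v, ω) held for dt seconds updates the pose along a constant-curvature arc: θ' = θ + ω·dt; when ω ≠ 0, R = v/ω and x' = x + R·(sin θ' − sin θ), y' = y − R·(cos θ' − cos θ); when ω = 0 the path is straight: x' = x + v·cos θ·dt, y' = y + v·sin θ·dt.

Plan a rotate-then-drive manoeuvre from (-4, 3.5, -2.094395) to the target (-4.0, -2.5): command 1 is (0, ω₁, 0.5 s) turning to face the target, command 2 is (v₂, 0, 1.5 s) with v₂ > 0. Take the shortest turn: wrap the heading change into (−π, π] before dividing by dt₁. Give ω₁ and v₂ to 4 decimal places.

ω₁ = 1.0472, v₂ = 4.0000

heading to target = atan2(-2.5−3.5, -4−-4) = -1.5708
Δθ = wrap(-1.5708 − -2.0944) = 0.5236; ω₁ = Δθ/dt₁ = 1.0472
distance = √((-4−-4)² + (-2.5−3.5)²) = 6.0000; v₂ = distance/dt₂ = 4.0000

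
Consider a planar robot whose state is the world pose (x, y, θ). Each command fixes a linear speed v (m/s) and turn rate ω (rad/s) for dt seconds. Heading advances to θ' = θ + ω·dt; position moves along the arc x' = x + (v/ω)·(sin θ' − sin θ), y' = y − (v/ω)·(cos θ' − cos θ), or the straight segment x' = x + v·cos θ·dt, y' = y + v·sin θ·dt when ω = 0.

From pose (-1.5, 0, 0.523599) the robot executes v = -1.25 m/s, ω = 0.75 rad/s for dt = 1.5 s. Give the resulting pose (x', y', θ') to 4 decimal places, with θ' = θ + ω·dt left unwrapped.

(-2.3283, -1.5729, 1.6486)

θ' = 0.5236 + 0.75·1.5 = 1.6486
R = v/ω = -1.25/0.75 = -1.6667
x' = -1.5 + -1.6667·(sin 1.6486 − sin 0.5236) = -2.3283
y' = 0 − -1.6667·(cos 1.6486 − cos 0.5236) = -1.5729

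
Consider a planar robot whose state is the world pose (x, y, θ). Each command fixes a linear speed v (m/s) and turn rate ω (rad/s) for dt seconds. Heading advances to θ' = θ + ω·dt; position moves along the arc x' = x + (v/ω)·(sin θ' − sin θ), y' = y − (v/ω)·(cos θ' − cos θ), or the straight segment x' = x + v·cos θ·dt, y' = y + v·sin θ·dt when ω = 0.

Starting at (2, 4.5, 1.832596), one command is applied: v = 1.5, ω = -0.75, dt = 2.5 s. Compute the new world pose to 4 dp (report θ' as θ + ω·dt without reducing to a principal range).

(4.0166, 7.0158, -0.0424)

θ' = 1.8326 + -0.75·2.5 = -0.0424
R = v/ω = 1.5/-0.75 = -2.0000
x' = 2 + -2.0000·(sin -0.0424 − sin 1.8326) = 4.0166
y' = 4.5 − -2.0000·(cos -0.0424 − cos 1.8326) = 7.0158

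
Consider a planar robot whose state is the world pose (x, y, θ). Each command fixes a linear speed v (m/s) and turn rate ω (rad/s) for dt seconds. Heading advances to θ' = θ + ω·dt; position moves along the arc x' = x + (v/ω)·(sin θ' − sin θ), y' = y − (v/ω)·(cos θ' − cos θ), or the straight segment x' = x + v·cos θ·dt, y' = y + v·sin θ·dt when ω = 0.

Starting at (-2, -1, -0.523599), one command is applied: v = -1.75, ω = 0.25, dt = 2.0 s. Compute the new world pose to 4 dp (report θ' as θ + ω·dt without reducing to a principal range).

θ' = -0.5236 + 0.25·2.0 = -0.0236
R = v/ω = -1.75/0.25 = -7.0000
x' = -2 + -7.0000·(sin -0.0236 − sin -0.5236) = -5.3348
y' = -1 − -7.0000·(cos -0.0236 − cos -0.5236) = -0.0641

(-5.3348, -0.0641, -0.0236)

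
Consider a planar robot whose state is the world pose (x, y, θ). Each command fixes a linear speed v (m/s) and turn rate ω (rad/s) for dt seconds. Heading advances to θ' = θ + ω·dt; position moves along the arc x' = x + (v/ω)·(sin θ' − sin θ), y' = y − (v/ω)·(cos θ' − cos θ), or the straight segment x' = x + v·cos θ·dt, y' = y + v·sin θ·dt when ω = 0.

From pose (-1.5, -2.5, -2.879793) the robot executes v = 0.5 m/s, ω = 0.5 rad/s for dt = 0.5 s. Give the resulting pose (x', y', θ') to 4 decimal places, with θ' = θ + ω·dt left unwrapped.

(-1.7309, -2.5941, -2.6298)

θ' = -2.8798 + 0.5·0.5 = -2.6298
R = v/ω = 0.5/0.5 = 1.0000
x' = -1.5 + 1.0000·(sin -2.6298 − sin -2.8798) = -1.7309
y' = -2.5 − 1.0000·(cos -2.6298 − cos -2.8798) = -2.5941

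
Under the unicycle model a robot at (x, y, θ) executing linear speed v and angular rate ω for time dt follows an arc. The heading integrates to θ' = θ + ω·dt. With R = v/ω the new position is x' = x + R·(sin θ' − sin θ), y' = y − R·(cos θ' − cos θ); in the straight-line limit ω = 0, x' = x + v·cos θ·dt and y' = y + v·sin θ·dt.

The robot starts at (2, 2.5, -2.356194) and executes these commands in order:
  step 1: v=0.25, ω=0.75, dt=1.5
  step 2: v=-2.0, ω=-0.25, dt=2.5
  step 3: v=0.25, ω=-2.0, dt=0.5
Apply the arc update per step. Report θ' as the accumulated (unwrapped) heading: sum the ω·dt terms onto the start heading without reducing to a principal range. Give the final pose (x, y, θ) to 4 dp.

(1.7034, 6.9857, -2.8562)

step 1: θ'=-1.2312 (R=0.3333) → pose (1.9214, 2.1533, -1.2312)
step 2: θ'=-1.8562 (R=8.0000) → pose (1.7881, 7.0705, -1.8562)
step 3: θ'=-2.8562 (R=-0.1250) → pose (1.7034, 6.9857, -2.8562)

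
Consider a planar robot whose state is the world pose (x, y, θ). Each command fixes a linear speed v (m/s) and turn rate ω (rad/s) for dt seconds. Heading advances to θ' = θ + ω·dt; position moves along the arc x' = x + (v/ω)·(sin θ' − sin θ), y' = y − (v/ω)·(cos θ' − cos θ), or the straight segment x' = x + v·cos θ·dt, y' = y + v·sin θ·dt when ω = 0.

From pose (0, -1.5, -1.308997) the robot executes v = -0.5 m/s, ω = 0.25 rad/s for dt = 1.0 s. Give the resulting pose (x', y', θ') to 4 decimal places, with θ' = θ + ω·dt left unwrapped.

(-0.1881, -1.0381, -1.0590)

θ' = -1.3090 + 0.25·1.0 = -1.0590
R = v/ω = -0.5/0.25 = -2.0000
x' = 0 + -2.0000·(sin -1.0590 − sin -1.3090) = -0.1881
y' = -1.5 − -2.0000·(cos -1.0590 − cos -1.3090) = -1.0381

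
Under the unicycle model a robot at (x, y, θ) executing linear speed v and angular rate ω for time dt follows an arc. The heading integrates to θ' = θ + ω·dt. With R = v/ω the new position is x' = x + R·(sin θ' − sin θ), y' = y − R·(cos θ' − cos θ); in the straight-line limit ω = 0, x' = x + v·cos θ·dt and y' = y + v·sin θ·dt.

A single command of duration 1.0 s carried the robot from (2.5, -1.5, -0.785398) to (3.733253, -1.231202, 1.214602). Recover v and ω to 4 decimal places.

Δθ = 1.214602 − -0.785398 = 2.000000
ω = Δθ/dt = 2.000000/1.0 = 2.0000
R = Δx/(sin θ' − sin θ) = 0.7500
v = R·ω = 0.7500·2.0000 = 1.5000

v = 1.5000, ω = 2.0000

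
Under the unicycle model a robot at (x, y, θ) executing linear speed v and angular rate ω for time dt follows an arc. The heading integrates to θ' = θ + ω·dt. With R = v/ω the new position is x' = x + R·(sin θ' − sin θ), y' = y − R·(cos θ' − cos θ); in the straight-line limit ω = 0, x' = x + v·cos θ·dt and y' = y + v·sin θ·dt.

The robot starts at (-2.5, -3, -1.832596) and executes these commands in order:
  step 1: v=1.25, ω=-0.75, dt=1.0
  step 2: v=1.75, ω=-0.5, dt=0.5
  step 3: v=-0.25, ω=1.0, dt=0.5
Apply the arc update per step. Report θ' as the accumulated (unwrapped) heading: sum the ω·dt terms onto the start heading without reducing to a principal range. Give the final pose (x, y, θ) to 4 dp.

step 1: θ'=-2.5826 (R=-1.6667) → pose (-3.2260, -3.9816, -2.5826)
step 2: θ'=-2.8326 (R=-3.5000) → pose (-4.0178, -4.3486, -2.8326)
step 3: θ'=-2.3326 (R=-0.2500) → pose (-3.9129, -4.2830, -2.3326)

(-3.9129, -4.2830, -2.3326)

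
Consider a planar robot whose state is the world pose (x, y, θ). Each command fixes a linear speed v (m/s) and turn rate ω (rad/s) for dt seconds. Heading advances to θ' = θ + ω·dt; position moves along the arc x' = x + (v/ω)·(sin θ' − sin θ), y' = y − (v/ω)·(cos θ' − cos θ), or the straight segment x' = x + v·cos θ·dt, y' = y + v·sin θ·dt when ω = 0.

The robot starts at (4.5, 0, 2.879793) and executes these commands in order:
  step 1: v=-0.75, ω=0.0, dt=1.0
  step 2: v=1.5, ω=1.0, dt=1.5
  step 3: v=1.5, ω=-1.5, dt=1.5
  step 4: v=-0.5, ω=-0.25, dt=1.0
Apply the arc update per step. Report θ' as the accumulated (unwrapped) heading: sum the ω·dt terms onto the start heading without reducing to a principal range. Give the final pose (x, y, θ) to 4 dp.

step 1: θ'=2.8798 (straight) → pose (5.2244, -0.1941, 2.8798)
step 2: θ'=4.3798 (R=1.5000) → pose (3.4184, -1.1533, 4.3798)
step 3: θ'=2.1298 (R=-1.0000) → pose (1.6254, -1.3571, 2.1298)
step 4: θ'=1.8798 (R=2.0000) → pose (1.8351, -1.8096, 1.8798)

(1.8351, -1.8096, 1.8798)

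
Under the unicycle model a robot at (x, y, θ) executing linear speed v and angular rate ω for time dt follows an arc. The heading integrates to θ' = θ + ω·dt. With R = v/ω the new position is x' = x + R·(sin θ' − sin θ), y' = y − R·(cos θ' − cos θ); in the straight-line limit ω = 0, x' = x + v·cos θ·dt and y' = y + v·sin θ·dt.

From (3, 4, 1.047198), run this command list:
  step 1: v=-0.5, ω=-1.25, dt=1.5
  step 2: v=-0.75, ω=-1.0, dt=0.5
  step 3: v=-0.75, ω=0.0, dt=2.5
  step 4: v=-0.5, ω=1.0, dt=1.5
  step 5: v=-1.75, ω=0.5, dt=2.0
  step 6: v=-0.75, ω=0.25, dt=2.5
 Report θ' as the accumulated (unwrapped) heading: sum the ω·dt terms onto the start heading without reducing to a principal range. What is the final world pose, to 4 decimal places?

(-1.6233, 2.5209, 1.7972)

step 1: θ'=-0.8278 (R=0.4000) → pose (2.3590, 3.9294, -0.8278)
step 2: θ'=-1.3278 (R=0.7500) → pose (2.1834, 4.2563, -1.3278)
step 3: θ'=-1.3278 (straight) → pose (1.7322, 6.0762, -1.3278)
step 4: θ'=0.1722 (R=-0.5000) → pose (1.1613, 6.4485, 0.1722)
step 5: θ'=1.1722 (R=-3.5000) → pose (-1.4647, 4.3587, 1.1722)
step 6: θ'=1.7972 (R=-3.0000) → pose (-1.6233, 2.5209, 1.7972)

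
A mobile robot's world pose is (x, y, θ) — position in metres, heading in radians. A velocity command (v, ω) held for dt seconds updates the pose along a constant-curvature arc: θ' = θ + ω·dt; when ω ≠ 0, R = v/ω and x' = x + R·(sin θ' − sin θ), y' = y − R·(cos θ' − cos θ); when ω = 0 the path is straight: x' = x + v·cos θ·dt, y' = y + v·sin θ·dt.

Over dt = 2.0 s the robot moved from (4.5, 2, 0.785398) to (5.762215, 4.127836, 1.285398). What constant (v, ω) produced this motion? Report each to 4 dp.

v = 1.2500, ω = 0.2500

Δθ = 1.285398 − 0.785398 = 0.500000
ω = Δθ/dt = 0.500000/2.0 = 0.2500
R = −Δy/(cos θ' − cos θ) = 5.0000
v = R·ω = 5.0000·0.2500 = 1.2500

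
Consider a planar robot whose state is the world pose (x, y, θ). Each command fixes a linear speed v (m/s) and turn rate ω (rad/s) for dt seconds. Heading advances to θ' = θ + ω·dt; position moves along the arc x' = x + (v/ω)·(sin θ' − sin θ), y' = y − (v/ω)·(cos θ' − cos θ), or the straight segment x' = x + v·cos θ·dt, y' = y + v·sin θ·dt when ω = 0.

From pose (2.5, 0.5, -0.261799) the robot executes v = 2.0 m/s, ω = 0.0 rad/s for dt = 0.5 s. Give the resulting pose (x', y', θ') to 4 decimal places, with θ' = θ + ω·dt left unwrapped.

θ' = -0.2618 + 0.0·0.5 = -0.2618
ω = 0 → straight: x' = 2.5 + 2.0·cos(-0.2618)·0.5 = 3.4659
y' = 0.5 + 2.0·sin(-0.2618)·0.5 = 0.2412

(3.4659, 0.2412, -0.2618)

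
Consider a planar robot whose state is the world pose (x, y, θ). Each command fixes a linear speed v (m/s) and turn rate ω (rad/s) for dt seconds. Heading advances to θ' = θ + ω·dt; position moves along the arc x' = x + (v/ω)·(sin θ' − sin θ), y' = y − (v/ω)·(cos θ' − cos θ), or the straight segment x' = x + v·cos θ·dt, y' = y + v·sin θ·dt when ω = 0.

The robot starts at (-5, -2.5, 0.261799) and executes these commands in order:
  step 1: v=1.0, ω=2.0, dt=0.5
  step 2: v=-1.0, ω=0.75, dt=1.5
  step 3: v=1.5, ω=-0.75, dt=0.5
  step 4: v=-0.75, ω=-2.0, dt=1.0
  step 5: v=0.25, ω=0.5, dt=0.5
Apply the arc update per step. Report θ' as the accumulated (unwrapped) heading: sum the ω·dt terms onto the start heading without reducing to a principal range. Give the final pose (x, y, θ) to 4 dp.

step 1: θ'=1.2618 (R=0.5000) → pose (-4.6531, -2.1691, 1.2618)
step 2: θ'=2.3868 (R=-1.3333) → pose (-4.2964, -3.5458, 2.3868)
step 3: θ'=2.0118 (R=-2.0000) → pose (-4.7348, -2.9426, 2.0118)
step 4: θ'=0.0118 (R=0.3750) → pose (-5.0695, -3.4777, 0.0118)
step 5: θ'=0.2618 (R=0.5000) → pose (-4.9460, -3.4607, 0.2618)

(-4.9460, -3.4607, 0.2618)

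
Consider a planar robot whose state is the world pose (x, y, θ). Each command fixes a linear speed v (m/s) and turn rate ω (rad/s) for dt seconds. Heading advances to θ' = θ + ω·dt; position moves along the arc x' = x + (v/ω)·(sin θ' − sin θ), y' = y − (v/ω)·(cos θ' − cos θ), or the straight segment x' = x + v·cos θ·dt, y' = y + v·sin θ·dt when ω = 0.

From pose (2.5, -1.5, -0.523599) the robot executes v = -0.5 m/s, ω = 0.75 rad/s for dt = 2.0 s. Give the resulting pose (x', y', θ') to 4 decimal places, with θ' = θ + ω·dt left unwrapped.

(1.6143, -1.7040, 0.9764)

θ' = -0.5236 + 0.75·2.0 = 0.9764
R = v/ω = -0.5/0.75 = -0.6667
x' = 2.5 + -0.6667·(sin 0.9764 − sin -0.5236) = 1.6143
y' = -1.5 − -0.6667·(cos 0.9764 − cos -0.5236) = -1.7040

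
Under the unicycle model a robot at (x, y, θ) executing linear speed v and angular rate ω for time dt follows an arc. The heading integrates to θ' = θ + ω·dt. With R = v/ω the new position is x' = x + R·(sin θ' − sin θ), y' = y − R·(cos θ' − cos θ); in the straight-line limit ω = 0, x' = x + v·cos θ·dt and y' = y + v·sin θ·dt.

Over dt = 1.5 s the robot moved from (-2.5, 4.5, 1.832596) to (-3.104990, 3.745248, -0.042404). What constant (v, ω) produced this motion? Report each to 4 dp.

Δθ = -0.042404 − 1.832596 = -1.875000
ω = Δθ/dt = -1.875000/1.5 = -1.2500
R = −Δy/(cos θ' − cos θ) = 0.6000
v = R·ω = 0.6000·-1.2500 = -0.7500

v = -0.7500, ω = -1.2500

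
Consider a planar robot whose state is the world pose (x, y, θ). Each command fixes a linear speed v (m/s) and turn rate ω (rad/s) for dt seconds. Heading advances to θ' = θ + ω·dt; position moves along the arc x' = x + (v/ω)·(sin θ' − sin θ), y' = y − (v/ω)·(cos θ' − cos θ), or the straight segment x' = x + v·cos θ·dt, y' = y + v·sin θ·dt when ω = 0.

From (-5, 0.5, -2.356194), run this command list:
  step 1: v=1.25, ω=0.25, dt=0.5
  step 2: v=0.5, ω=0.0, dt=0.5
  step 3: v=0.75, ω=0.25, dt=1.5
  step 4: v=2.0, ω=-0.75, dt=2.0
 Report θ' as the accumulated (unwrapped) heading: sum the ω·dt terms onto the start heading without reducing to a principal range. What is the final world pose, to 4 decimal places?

step 1: θ'=-2.2312 (R=5.0000) → pose (-5.4132, 0.0316, -2.2312)
step 2: θ'=-2.2312 (straight) → pose (-5.5666, -0.1658, -2.2312)
step 3: θ'=-1.8562 (R=3.0000) → pose (-6.0760, -1.1615, -1.8562)
step 4: θ'=-3.3562 (R=-2.6667) → pose (-9.2027, -3.0162, -3.3562)

(-9.2027, -3.0162, -3.3562)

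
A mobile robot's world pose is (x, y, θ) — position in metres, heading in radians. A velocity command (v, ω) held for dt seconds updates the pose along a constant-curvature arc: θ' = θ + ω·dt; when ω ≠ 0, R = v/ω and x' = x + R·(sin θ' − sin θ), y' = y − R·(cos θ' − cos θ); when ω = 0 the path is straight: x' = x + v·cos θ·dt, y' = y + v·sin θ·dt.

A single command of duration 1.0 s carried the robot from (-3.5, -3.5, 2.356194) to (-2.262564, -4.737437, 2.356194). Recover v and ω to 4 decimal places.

v = -1.7500, ω = 0.0000

Δθ = 2.356194 − 2.356194 = 0.000000
ω = Δθ/dt = 0.000000/1.0 = 0.0000
ω = 0 → v = (Δx·cos θ + Δy·sin θ)/dt = -1.7500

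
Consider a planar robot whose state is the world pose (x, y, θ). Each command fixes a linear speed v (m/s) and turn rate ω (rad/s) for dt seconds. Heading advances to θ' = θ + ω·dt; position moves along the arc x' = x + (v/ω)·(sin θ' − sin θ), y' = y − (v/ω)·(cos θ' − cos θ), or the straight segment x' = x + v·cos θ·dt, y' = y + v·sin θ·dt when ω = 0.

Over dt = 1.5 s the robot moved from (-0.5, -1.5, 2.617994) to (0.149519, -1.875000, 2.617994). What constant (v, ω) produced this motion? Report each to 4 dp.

v = -0.5000, ω = 0.0000

Δθ = 2.617994 − 2.617994 = 0.000000
ω = Δθ/dt = 0.000000/1.5 = 0.0000
ω = 0 → v = (Δx·cos θ + Δy·sin θ)/dt = -0.5000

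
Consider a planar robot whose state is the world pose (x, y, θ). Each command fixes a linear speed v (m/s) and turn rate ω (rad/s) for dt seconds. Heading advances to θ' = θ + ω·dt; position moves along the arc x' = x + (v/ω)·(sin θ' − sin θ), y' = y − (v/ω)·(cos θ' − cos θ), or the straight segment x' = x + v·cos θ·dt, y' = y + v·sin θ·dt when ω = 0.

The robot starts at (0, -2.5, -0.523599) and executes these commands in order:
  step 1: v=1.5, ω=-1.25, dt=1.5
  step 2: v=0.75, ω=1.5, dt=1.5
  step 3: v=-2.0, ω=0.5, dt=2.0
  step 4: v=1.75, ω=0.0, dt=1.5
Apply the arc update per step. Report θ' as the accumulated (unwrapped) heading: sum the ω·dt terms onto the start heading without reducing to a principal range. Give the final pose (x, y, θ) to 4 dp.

(-1.3953, -4.6313, 0.8514)

step 1: θ'=-2.3986 (R=-1.2000) → pose (0.2118, -4.4230, -2.3986)
step 2: θ'=-0.1486 (R=0.5000) → pose (0.4760, -5.2857, -0.1486)
step 3: θ'=0.8514 (R=-4.0000) → pose (-3.1250, -6.6059, 0.8514)
step 4: θ'=0.8514 (straight) → pose (-1.3953, -4.6313, 0.8514)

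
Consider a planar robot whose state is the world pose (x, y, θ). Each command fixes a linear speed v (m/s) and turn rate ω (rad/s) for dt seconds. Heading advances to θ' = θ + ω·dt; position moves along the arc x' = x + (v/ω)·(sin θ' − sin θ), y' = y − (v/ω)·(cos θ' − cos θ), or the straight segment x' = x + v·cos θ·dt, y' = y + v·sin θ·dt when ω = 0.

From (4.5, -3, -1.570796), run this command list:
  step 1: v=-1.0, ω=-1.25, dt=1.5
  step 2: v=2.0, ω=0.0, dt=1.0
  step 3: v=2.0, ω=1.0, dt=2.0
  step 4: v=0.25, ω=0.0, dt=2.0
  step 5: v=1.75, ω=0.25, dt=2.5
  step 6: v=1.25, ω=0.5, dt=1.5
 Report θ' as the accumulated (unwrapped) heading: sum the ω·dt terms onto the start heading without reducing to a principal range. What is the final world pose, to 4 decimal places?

step 1: θ'=-3.4458 (R=0.8000) → pose (5.5396, -2.2367, -3.4458)
step 2: θ'=-3.4458 (straight) → pose (3.6315, -1.6377, -3.4458)
step 3: θ'=-1.4458 (R=2.0000) → pose (1.0480, -3.7952, -1.4458)
step 4: θ'=-1.4458 (straight) → pose (1.1103, -4.2913, -1.4458)
step 5: θ'=-0.8208 (R=7.0000) → pose (2.9339, -8.1900, -0.8208)
step 6: θ'=-0.0708 (R=2.5000) → pose (4.5863, -8.9797, -0.0708)

(4.5863, -8.9797, -0.0708)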